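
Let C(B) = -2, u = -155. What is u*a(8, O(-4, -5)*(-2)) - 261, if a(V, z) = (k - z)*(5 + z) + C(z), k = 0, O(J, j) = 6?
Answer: 13069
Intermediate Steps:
a(V, z) = -2 - z*(5 + z) (a(V, z) = (0 - z)*(5 + z) - 2 = (-z)*(5 + z) - 2 = -z*(5 + z) - 2 = -2 - z*(5 + z))
u*a(8, O(-4, -5)*(-2)) - 261 = -155*(-2 - (6*(-2))² - 30*(-2)) - 261 = -155*(-2 - 1*(-12)² - 5*(-12)) - 261 = -155*(-2 - 1*144 + 60) - 261 = -155*(-2 - 144 + 60) - 261 = -155*(-86) - 261 = 13330 - 261 = 13069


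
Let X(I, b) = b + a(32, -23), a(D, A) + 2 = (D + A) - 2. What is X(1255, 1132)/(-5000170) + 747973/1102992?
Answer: 1869369026753/2757573754320 ≈ 0.67790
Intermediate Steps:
a(D, A) = -4 + A + D (a(D, A) = -2 + ((D + A) - 2) = -2 + ((A + D) - 2) = -2 + (-2 + A + D) = -4 + A + D)
X(I, b) = 5 + b (X(I, b) = b + (-4 - 23 + 32) = b + 5 = 5 + b)
X(1255, 1132)/(-5000170) + 747973/1102992 = (5 + 1132)/(-5000170) + 747973/1102992 = 1137*(-1/5000170) + 747973*(1/1102992) = -1137/5000170 + 747973/1102992 = 1869369026753/2757573754320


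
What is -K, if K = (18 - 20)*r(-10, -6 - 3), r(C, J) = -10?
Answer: -20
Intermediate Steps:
K = 20 (K = (18 - 20)*(-10) = -2*(-10) = 20)
-K = -1*20 = -20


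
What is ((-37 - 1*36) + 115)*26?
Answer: 1092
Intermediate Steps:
((-37 - 1*36) + 115)*26 = ((-37 - 36) + 115)*26 = (-73 + 115)*26 = 42*26 = 1092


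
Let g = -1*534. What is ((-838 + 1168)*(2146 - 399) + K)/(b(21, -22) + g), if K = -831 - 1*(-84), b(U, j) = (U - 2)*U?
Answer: -191921/45 ≈ -4264.9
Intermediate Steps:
g = -534
b(U, j) = U*(-2 + U) (b(U, j) = (-2 + U)*U = U*(-2 + U))
K = -747 (K = -831 + 84 = -747)
((-838 + 1168)*(2146 - 399) + K)/(b(21, -22) + g) = ((-838 + 1168)*(2146 - 399) - 747)/(21*(-2 + 21) - 534) = (330*1747 - 747)/(21*19 - 534) = (576510 - 747)/(399 - 534) = 575763/(-135) = 575763*(-1/135) = -191921/45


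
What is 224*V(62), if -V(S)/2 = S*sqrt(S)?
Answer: -27776*sqrt(62) ≈ -2.1871e+5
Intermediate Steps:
V(S) = -2*S**(3/2) (V(S) = -2*S*sqrt(S) = -2*S**(3/2))
224*V(62) = 224*(-124*sqrt(62)) = -27776*sqrt(62)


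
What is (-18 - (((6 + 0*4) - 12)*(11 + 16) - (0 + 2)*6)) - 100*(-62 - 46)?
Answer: 10956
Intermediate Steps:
(-18 - (((6 + 0*4) - 12)*(11 + 16) - (0 + 2)*6)) - 100*(-62 - 46) = (-18 - (((6 + 0) - 12)*27 - 2*6)) - 100*(-108) = (-18 - ((6 - 12)*27 - 1*12)) + 10800 = (-18 - (-6*27 - 12)) + 10800 = (-18 - (-162 - 12)) + 10800 = (-18 - 1*(-174)) + 10800 = (-18 + 174) + 10800 = 156 + 10800 = 10956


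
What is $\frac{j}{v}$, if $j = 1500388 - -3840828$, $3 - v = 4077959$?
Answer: $- \frac{16088}{12283} \approx -1.3098$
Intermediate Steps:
$v = -4077956$ ($v = 3 - 4077959 = -4077956$)
$j = 5341216$ ($j = 1500388 + 3840828 = 5341216$)
$\frac{j}{v} = \frac{5341216}{-4077956} = 5341216 \left(- \frac{1}{4077956}\right) = - \frac{16088}{12283}$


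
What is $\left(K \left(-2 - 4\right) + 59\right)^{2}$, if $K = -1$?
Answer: $4225$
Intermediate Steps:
$\left(K \left(-2 - 4\right) + 59\right)^{2} = \left(- (-2 - 4) + 59\right)^{2} = \left(\left(-1\right) \left(-6\right) + 59\right)^{2} = \left(6 + 59\right)^{2} = 65^{2} = 4225$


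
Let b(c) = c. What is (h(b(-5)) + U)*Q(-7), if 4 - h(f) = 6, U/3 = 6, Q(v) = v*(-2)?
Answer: 224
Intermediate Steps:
Q(v) = -2*v
U = 18 (U = 3*6 = 18)
h(f) = -2 (h(f) = 4 - 1*6 = 4 - 6 = -2)
(h(b(-5)) + U)*Q(-7) = (-2 + 18)*(-2*(-7)) = 16*14 = 224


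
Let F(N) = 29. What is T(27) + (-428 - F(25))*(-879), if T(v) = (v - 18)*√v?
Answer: 401703 + 27*√3 ≈ 4.0175e+5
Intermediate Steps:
T(v) = √v*(-18 + v) (T(v) = (-18 + v)*√v = √v*(-18 + v))
T(27) + (-428 - F(25))*(-879) = √27*(-18 + 27) + (-428 - 1*29)*(-879) = (3*√3)*9 + (-428 - 29)*(-879) = 27*√3 - 457*(-879) = 27*√3 + 401703 = 401703 + 27*√3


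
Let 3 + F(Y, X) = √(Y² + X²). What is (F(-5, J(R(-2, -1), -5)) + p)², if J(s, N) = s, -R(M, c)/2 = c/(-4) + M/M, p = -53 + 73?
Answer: 1281/4 + 85*√5 ≈ 510.32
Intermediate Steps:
p = 20
R(M, c) = -2 + c/2 (R(M, c) = -2*(c/(-4) + M/M) = -2*(c*(-¼) + 1) = -2*(-c/4 + 1) = -2*(1 - c/4) = -2 + c/2)
F(Y, X) = -3 + √(X² + Y²) (F(Y, X) = -3 + √(Y² + X²) = -3 + √(X² + Y²))
(F(-5, J(R(-2, -1), -5)) + p)² = ((-3 + √((-2 + (½)*(-1))² + (-5)²)) + 20)² = ((-3 + √((-2 - ½)² + 25)) + 20)² = ((-3 + √((-5/2)² + 25)) + 20)² = ((-3 + √(25/4 + 25)) + 20)² = ((-3 + √(125/4)) + 20)² = ((-3 + 5*√5/2) + 20)² = (17 + 5*√5/2)²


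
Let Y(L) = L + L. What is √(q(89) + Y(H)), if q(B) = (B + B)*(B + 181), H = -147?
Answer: √47766 ≈ 218.55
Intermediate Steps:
q(B) = 2*B*(181 + B) (q(B) = (2*B)*(181 + B) = 2*B*(181 + B))
Y(L) = 2*L
√(q(89) + Y(H)) = √(2*89*(181 + 89) + 2*(-147)) = √(2*89*270 - 294) = √(48060 - 294) = √47766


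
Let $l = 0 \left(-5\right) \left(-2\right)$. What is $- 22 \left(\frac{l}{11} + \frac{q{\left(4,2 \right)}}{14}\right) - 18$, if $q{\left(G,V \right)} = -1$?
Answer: $- \frac{115}{7} \approx -16.429$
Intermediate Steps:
$l = 0$ ($l = 0 \left(-2\right) = 0$)
$- 22 \left(\frac{l}{11} + \frac{q{\left(4,2 \right)}}{14}\right) - 18 = - 22 \left(\frac{0}{11} - \frac{1}{14}\right) - 18 = - 22 \left(0 \cdot \frac{1}{11} - \frac{1}{14}\right) - 18 = - 22 \left(0 - \frac{1}{14}\right) - 18 = \left(-22\right) \left(- \frac{1}{14}\right) - 18 = \frac{11}{7} - 18 = - \frac{115}{7}$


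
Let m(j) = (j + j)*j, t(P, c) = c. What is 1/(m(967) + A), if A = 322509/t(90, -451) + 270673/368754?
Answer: 368754/689372193799 ≈ 5.3491e-7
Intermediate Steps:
m(j) = 2*j² (m(j) = (2*j)*j = 2*j²)
A = -263424413/368754 (A = 322509/(-451) + 270673/368754 = 322509*(-1/451) + 270673*(1/368754) = -29319/41 + 270673/368754 = -263424413/368754 ≈ -714.36)
1/(m(967) + A) = 1/(2*967² - 263424413/368754) = 1/(2*935089 - 263424413/368754) = 1/(1870178 - 263424413/368754) = 1/(689372193799/368754) = 368754/689372193799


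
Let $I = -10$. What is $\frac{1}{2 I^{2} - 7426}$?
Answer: $- \frac{1}{7226} \approx -0.00013839$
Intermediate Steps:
$\frac{1}{2 I^{2} - 7426} = \frac{1}{2 \left(-10\right)^{2} - 7426} = \frac{1}{2 \cdot 100 - 7426} = \frac{1}{200 - 7426} = \frac{1}{-7226} = - \frac{1}{7226}$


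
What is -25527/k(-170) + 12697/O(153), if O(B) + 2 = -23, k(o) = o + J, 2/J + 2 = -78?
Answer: -20275099/56675 ≈ -357.74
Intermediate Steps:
J = -1/40 (J = 2/(-2 - 78) = 2/(-80) = 2*(-1/80) = -1/40 ≈ -0.025000)
k(o) = -1/40 + o (k(o) = o - 1/40 = -1/40 + o)
O(B) = -25 (O(B) = -2 - 23 = -25)
-25527/k(-170) + 12697/O(153) = -25527/(-1/40 - 170) + 12697/(-25) = -25527/(-6801/40) + 12697*(-1/25) = -25527*(-40/6801) - 12697/25 = 340360/2267 - 12697/25 = -20275099/56675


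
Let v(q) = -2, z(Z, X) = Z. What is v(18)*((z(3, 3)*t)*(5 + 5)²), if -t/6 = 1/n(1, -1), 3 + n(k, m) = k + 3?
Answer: 3600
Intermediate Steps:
n(k, m) = k (n(k, m) = -3 + (k + 3) = -3 + (3 + k) = k)
t = -6 (t = -6/1 = -6*1 = -6)
v(18)*((z(3, 3)*t)*(5 + 5)²) = -2*3*(-6)*(5 + 5)² = -(-36)*10² = -(-36)*100 = -2*(-1800) = 3600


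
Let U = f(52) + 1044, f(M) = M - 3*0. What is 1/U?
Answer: 1/1096 ≈ 0.00091241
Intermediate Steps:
f(M) = M (f(M) = M + 0 = M)
U = 1096 (U = 52 + 1044 = 1096)
1/U = 1/1096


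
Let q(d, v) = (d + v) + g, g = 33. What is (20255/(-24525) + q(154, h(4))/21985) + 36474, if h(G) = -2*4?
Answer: 786627516442/21567285 ≈ 36473.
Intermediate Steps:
h(G) = -8
q(d, v) = 33 + d + v (q(d, v) = (d + v) + 33 = 33 + d + v)
(20255/(-24525) + q(154, h(4))/21985) + 36474 = (20255/(-24525) + (33 + 154 - 8)/21985) + 36474 = (20255*(-1/24525) + 179*(1/21985)) + 36474 = (-4051/4905 + 179/21985) + 36474 = -17636648/21567285 + 36474 = 786627516442/21567285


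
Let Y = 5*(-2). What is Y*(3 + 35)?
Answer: -380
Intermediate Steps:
Y = -10
Y*(3 + 35) = -10*(3 + 35) = -10*38 = -380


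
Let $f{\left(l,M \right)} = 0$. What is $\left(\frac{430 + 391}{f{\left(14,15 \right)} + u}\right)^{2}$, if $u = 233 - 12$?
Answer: $\frac{674041}{48841} \approx 13.801$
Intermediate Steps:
$u = 221$ ($u = 233 - 12 = 221$)
$\left(\frac{430 + 391}{f{\left(14,15 \right)} + u}\right)^{2} = \left(\frac{430 + 391}{0 + 221}\right)^{2} = \left(\frac{821}{221}\right)^{2} = \frac{674041}{48841}$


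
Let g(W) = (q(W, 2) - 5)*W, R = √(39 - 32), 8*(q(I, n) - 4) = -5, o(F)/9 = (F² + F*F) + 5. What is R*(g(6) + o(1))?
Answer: 213*√7/4 ≈ 140.89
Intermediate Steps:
o(F) = 45 + 18*F² (o(F) = 9*((F² + F*F) + 5) = 9*((F² + F²) + 5) = 9*(2*F² + 5) = 9*(5 + 2*F²) = 45 + 18*F²)
q(I, n) = 27/8 (q(I, n) = 4 + (⅛)*(-5) = 4 - 5/8 = 27/8)
R = √7 ≈ 2.6458
g(W) = -13*W/8 (g(W) = (27/8 - 5)*W = -13*W/8)
R*(g(6) + o(1)) = √7*(-13/8*6 + (45 + 18*1²)) = √7*(-39/4 + (45 + 18*1)) = √7*(-39/4 + (45 + 18)) = √7*(-39/4 + 63) = √7*(213/4) = 213*√7/4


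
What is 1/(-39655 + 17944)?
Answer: -1/21711 ≈ -4.6060e-5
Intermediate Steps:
1/(-39655 + 17944) = 1/(-21711) = -1/21711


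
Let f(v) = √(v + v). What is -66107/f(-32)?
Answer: 66107*I/8 ≈ 8263.4*I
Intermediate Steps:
f(v) = √2*√v (f(v) = √(2*v) = √2*√v)
-66107/f(-32) = -66107*(-I/8) = -(-66107)*I/8 = 66107*I/8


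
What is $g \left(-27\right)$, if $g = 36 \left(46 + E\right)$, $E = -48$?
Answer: $1944$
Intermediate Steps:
$g = -72$ ($g = 36 \left(46 - 48\right) = 36 \left(-2\right) = -72$)
$g \left(-27\right) = \left(-72\right) \left(-27\right) = 1944$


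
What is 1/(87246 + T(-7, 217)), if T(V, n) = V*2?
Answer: 1/87232 ≈ 1.1464e-5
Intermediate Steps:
T(V, n) = 2*V
1/(87246 + T(-7, 217)) = 1/(87246 + 2*(-7)) = 1/(87246 - 14) = 1/87232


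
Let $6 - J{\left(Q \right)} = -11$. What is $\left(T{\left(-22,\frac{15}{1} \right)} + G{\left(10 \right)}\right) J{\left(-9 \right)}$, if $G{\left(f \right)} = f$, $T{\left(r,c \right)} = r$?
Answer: $-204$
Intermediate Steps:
$J{\left(Q \right)} = 17$ ($J{\left(Q \right)} = 6 - -11 = 6 + 11 = 17$)
$\left(T{\left(-22,\frac{15}{1} \right)} + G{\left(10 \right)}\right) J{\left(-9 \right)} = \left(-22 + 10\right) 17 = \left(-12\right) 17 = -204$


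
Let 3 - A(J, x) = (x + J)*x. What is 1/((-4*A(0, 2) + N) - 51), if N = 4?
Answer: -1/43 ≈ -0.023256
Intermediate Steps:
A(J, x) = 3 - x*(J + x) (A(J, x) = 3 - (x + J)*x = 3 - (J + x)*x = 3 - x*(J + x))
1/((-4*A(0, 2) + N) - 51) = 1/((-4*(3 - 1*2² - 1*0*2) + 4) - 51) = 1/((-4*(3 - 1*4 + 0) + 4) - 51) = 1/((-4*(3 - 4 + 0) + 4) - 51) = 1/((-4*(-1) + 4) - 51) = 1/((4 + 4) - 51) = 1/(8 - 51) = 1/(-43) = -1/43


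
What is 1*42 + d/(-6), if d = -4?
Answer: 128/3 ≈ 42.667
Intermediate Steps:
1*42 + d/(-6) = 1*42 - 4/(-6) = 42 - 4*(-⅙) = 42 + ⅔ = 128/3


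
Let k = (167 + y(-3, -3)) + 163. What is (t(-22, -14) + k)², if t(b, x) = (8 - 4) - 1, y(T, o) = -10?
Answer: 104329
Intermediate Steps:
t(b, x) = 3 (t(b, x) = 4 - 1 = 3)
k = 320 (k = (167 - 10) + 163 = 157 + 163 = 320)
(t(-22, -14) + k)² = (3 + 320)² = 323² = 104329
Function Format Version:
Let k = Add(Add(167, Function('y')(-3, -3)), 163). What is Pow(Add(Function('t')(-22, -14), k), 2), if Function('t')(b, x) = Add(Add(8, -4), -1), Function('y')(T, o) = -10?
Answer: 104329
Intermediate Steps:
Function('t')(b, x) = 3 (Function('t')(b, x) = Add(4, -1) = 3)
k = 320 (k = Add(Add(167, -10), 163) = Add(157, 163) = 320)
Pow(Add(Function('t')(-22, -14), k), 2) = Pow(Add(3, 320), 2) = Pow(323, 2) = 104329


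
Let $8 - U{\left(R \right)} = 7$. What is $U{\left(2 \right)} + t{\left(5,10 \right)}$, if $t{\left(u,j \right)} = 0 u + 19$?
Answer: $20$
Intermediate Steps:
$U{\left(R \right)} = 1$ ($U{\left(R \right)} = 8 - 7 = 1$)
$t{\left(u,j \right)} = 19$ ($t{\left(u,j \right)} = 0 + 19 = 19$)
$U{\left(2 \right)} + t{\left(5,10 \right)} = 1 + 19 = 20$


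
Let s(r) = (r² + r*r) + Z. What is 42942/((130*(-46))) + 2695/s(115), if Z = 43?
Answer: -560773153/79214070 ≈ -7.0792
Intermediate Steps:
s(r) = 43 + 2*r² (s(r) = (r² + r*r) + 43 = (r² + r²) + 43 = 2*r² + 43 = 43 + 2*r²)
42942/((130*(-46))) + 2695/s(115) = 42942/((130*(-46))) + 2695/(43 + 2*115²) = 42942/(-5980) + 2695/(43 + 2*13225) = 42942*(-1/5980) + 2695/(43 + 26450) = -21471/2990 + 2695/26493 = -560773153/79214070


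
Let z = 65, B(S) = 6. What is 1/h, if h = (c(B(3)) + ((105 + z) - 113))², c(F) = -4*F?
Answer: 1/1089 ≈ 0.00091827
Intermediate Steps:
h = 1089 (h = (-4*6 + ((105 + 65) - 113))² = (-24 + (170 - 113))² = (-24 + 57)² = 33² = 1089)
1/h = 1/1089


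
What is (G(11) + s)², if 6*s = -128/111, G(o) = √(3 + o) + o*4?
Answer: 214362190/110889 + 29176*√14/333 ≈ 2261.0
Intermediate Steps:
G(o) = √(3 + o) + 4*o
s = -64/333 (s = (-128/111)/6 = (-128*1/111)/6 = (⅙)*(-128/111) = -64/333 ≈ -0.19219)
(G(11) + s)² = ((√(3 + 11) + 4*11) - 64/333)² = ((√14 + 44) - 64/333)² = ((44 + √14) - 64/333)² = (14588/333 + √14)²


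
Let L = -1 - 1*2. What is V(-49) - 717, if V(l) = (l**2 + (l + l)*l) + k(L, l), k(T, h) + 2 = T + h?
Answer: 6432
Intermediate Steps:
L = -3 (L = -1 - 2 = -3)
k(T, h) = -2 + T + h (k(T, h) = -2 + (T + h) = -2 + T + h)
V(l) = -5 + l + 3*l**2 (V(l) = (l**2 + (l + l)*l) + (-2 - 3 + l) = (l**2 + (2*l)*l) + (-5 + l) = (l**2 + 2*l**2) + (-5 + l) = 3*l**2 + (-5 + l) = -5 + l + 3*l**2)
V(-49) - 717 = (-5 - 49 + 3*(-49)**2) - 717 = (-5 - 49 + 3*2401) - 717 = (-5 - 49 + 7203) - 717 = 7149 - 717 = 6432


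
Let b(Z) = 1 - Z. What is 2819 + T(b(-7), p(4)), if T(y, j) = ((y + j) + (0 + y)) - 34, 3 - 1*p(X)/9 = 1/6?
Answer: 5653/2 ≈ 2826.5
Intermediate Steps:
p(X) = 51/2 (p(X) = 27 - 9/6 = 27 - 9*1/6 = 27 - 3/2 = 51/2)
T(y, j) = -34 + j + 2*y (T(y, j) = ((j + y) + y) - 34 = (j + 2*y) - 34 = -34 + j + 2*y)
2819 + T(b(-7), p(4)) = 2819 + (-34 + 51/2 + 2*(1 - 1*(-7))) = 2819 + (-34 + 51/2 + 2*(1 + 7)) = 2819 + (-34 + 51/2 + 2*8) = 2819 + (-34 + 51/2 + 16) = 2819 + 15/2 = 5653/2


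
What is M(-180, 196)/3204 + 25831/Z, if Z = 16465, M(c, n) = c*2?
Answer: 23981/16465 ≈ 1.4565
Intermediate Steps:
M(c, n) = 2*c
M(-180, 196)/3204 + 25831/Z = (2*(-180))/3204 + 25831/16465 = -360*1/3204 + 25831*(1/16465) = -10/89 + 25831/16465 = 23981/16465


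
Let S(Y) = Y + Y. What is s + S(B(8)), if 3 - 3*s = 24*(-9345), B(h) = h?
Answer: 74777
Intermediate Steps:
S(Y) = 2*Y
s = 74761 (s = 1 - 8*(-9345) = 1 - ⅓*(-224280) = 1 + 74760 = 74761)
s + S(B(8)) = 74761 + 2*8 = 74761 + 16 = 74777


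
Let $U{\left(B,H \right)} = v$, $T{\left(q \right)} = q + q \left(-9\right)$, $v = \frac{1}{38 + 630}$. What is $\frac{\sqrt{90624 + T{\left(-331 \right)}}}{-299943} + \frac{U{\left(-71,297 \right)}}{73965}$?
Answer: $\frac{1}{49408620} - \frac{2 \sqrt{23318}}{299943} \approx -0.0010182$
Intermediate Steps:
$v = \frac{1}{668} \approx 0.001497$
$T{\left(q \right)} = - 8 q$ ($T{\left(q \right)} = q - 9 q = - 8 q$)
$U{\left(B,H \right)} = \frac{1}{668}$
$\frac{\sqrt{90624 + T{\left(-331 \right)}}}{-299943} + \frac{U{\left(-71,297 \right)}}{73965} = \frac{\sqrt{90624 - -2648}}{-299943} + \frac{1}{668 \cdot 73965} = \sqrt{90624 + 2648} \left(- \frac{1}{299943}\right) + \frac{1}{668} \cdot \frac{1}{73965} = \sqrt{93272} \left(- \frac{1}{299943}\right) + \frac{1}{49408620} = 2 \sqrt{23318} \left(- \frac{1}{299943}\right) + \frac{1}{49408620} = - \frac{2 \sqrt{23318}}{299943} + \frac{1}{49408620} = \frac{1}{49408620} - \frac{2 \sqrt{23318}}{299943}$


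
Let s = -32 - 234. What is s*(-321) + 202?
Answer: 85588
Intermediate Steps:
s = -266
s*(-321) + 202 = -266*(-321) + 202 = 85386 + 202 = 85588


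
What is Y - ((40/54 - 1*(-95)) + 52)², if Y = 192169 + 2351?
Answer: 125892959/729 ≈ 1.7269e+5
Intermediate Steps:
Y = 194520
Y - ((40/54 - 1*(-95)) + 52)² = 194520 - ((40/54 - 1*(-95)) + 52)² = 194520 - ((40*(1/54) + 95) + 52)² = 194520 - ((20/27 + 95) + 52)² = 194520 - (2585/27 + 52)² = 194520 - (3989/27)² = 194520 - 1*15912121/729 = 194520 - 15912121/729 = 125892959/729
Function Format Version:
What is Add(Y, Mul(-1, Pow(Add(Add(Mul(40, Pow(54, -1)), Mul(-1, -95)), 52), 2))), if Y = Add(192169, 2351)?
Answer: Rational(125892959, 729) ≈ 1.7269e+5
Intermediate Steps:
Y = 194520
Add(Y, Mul(-1, Pow(Add(Add(Mul(40, Pow(54, -1)), Mul(-1, -95)), 52), 2))) = Add(194520, Mul(-1, Pow(Add(Add(Mul(40, Pow(54, -1)), Mul(-1, -95)), 52), 2))) = Add(194520, Mul(-1, Pow(Add(Add(Mul(40, Rational(1, 54)), 95), 52), 2))) = Add(194520, Mul(-1, Pow(Add(Add(Rational(20, 27), 95), 52), 2))) = Add(194520, Mul(-1, Pow(Add(Rational(2585, 27), 52), 2))) = Add(194520, Mul(-1, Pow(Rational(3989, 27), 2))) = Add(194520, Mul(-1, Rational(15912121, 729))) = Add(194520, Rational(-15912121, 729)) = Rational(125892959, 729)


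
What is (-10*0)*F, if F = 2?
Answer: 0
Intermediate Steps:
(-10*0)*F = -10*0*2 = 0*2 = 0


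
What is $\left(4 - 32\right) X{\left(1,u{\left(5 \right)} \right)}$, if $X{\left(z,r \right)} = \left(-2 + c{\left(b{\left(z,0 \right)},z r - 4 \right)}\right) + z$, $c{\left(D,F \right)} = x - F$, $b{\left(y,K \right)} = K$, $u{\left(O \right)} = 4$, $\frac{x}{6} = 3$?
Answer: $-476$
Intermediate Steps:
$x = 18$ ($x = 6 \cdot 3 = 18$)
$c{\left(D,F \right)} = 18 - F$
$X{\left(z,r \right)} = 20 + z - r z$ ($X{\left(z,r \right)} = \left(-2 - \left(-22 + z r\right)\right) + z = \left(-2 - \left(-22 + r z\right)\right) + z = \left(20 - r z\right) + z = 20 + z - r z$)
$\left(4 - 32\right) X{\left(1,u{\left(5 \right)} \right)} = \left(4 - 32\right) \left(20 + 1 - 4 \cdot 1\right) = - 28 \left(20 + 1 - 4\right) = \left(-28\right) 17 = -476$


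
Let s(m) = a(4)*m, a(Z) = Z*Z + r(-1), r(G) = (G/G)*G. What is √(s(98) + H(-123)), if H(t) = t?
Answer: √1347 ≈ 36.701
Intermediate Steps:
r(G) = G (r(G) = 1*G = G)
a(Z) = -1 + Z² (a(Z) = Z*Z - 1 = Z² - 1 = -1 + Z²)
s(m) = 15*m (s(m) = (-1 + 4²)*m = (-1 + 16)*m = 15*m)
√(s(98) + H(-123)) = √(15*98 - 123) = √(1470 - 123) = √1347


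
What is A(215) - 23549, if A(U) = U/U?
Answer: -23548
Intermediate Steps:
A(U) = 1
A(215) - 23549 = 1 - 23549 = -23548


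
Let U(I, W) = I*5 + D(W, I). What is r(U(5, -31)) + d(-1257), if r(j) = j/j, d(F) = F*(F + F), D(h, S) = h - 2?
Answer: 3160099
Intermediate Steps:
D(h, S) = -2 + h
U(I, W) = -2 + W + 5*I (U(I, W) = I*5 + (-2 + W) = 5*I + (-2 + W) = -2 + W + 5*I)
d(F) = 2*F**2 (d(F) = F*(2*F) = 2*F**2)
r(j) = 1
r(U(5, -31)) + d(-1257) = 1 + 2*(-1257)**2 = 1 + 2*1580049 = 1 + 3160098 = 3160099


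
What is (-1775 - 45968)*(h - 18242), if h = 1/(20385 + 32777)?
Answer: 46300263974829/53162 ≈ 8.7093e+8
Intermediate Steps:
h = 1/53162 ≈ 1.8810e-5
(-1775 - 45968)*(h - 18242) = (-1775 - 45968)*(1/53162 - 18242) = -47743*(-969781203/53162) = 46300263974829/53162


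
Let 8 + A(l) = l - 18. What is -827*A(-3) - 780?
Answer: 23203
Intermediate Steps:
A(l) = -26 + l (A(l) = -8 + (l - 18) = -8 + (-18 + l) = -26 + l)
-827*A(-3) - 780 = -827*(-26 - 3) - 780 = -827*(-29) - 780 = 23983 - 780 = 23203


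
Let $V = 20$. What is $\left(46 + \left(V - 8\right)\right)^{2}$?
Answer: $3364$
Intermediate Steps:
$\left(46 + \left(V - 8\right)\right)^{2} = \left(46 + \left(20 - 8\right)\right)^{2} = \left(46 + 12\right)^{2} = 58^{2} = 3364$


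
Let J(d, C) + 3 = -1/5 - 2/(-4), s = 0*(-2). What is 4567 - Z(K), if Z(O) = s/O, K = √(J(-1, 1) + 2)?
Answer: 4567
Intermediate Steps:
s = 0
J(d, C) = -27/10 (J(d, C) = -3 + (-1/5 - 2/(-4)) = -3 + (-1*⅕ - 2*(-¼)) = -3 + (-⅕ + ½) = -3 + 3/10 = -27/10)
K = I*√70/10 (K = √(-27/10 + 2) = √(-7/10) = I*√70/10 ≈ 0.83666*I)
Z(O) = 0 (Z(O) = 0/O = 0)
4567 - Z(K) = 4567 - 1*0 = 4567 + 0 = 4567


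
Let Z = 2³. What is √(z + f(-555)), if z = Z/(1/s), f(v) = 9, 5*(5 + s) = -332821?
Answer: I*√13313615/5 ≈ 729.76*I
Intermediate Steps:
s = -332846/5 (s = -5 + (⅕)*(-332821) = -5 - 332821/5 = -332846/5 ≈ -66569.)
Z = 8
z = -2662768/5 (z = 8/(1/(-332846/5)) = 8/(-5/332846) = 8*(-332846/5) = -2662768/5 ≈ -5.3255e+5)
√(z + f(-555)) = √(-2662768/5 + 9) = √(-2662723/5) = I*√13313615/5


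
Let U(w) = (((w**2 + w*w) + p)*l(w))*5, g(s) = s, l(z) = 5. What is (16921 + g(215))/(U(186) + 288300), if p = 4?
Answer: 2142/252275 ≈ 0.0084907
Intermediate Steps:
U(w) = 100 + 50*w**2 (U(w) = (((w**2 + w*w) + 4)*5)*5 = (((w**2 + w**2) + 4)*5)*5 = ((2*w**2 + 4)*5)*5 = ((4 + 2*w**2)*5)*5 = (20 + 10*w**2)*5 = 100 + 50*w**2)
(16921 + g(215))/(U(186) + 288300) = (16921 + 215)/((100 + 50*186**2) + 288300) = 17136/((100 + 50*34596) + 288300) = 17136/((100 + 1729800) + 288300) = 17136/(1729900 + 288300) = 17136/2018200 = 17136*(1/2018200) = 2142/252275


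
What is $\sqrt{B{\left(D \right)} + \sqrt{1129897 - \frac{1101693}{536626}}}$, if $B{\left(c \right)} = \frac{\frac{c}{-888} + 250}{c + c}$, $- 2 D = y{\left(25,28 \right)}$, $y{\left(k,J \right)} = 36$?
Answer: $\frac{\sqrt{-98564855608683559 + 26447075784 \sqrt{325372982333992954}}}{119130972} \approx 32.496$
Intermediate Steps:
$D = -18$ ($D = \left(- \frac{1}{2}\right) 36 = -18$)
$B{\left(c \right)} = \frac{250 - \frac{c}{888}}{2 c}$ ($B{\left(c \right)} = \frac{c \left(- \frac{1}{888}\right) + 250}{2 c} = \left(- \frac{c}{888} + 250\right) \frac{1}{2 c} = \left(250 - \frac{c}{888}\right) \frac{1}{2 c} = \frac{250 - \frac{c}{888}}{2 c}$)
$\sqrt{B{\left(D \right)} + \sqrt{1129897 - \frac{1101693}{536626}}} = \sqrt{\frac{222000 - -18}{1776 \left(-18\right)} + \sqrt{1129897 - \frac{1101693}{536626}}} = \sqrt{\frac{1}{1776} \left(- \frac{1}{18}\right) \left(222000 + 18\right) + \sqrt{1129897 - \frac{1101693}{536626}}} = \sqrt{\frac{1}{1776} \left(- \frac{1}{18}\right) 222018 + \sqrt{1129897 - \frac{1101693}{536626}}} = \sqrt{- \frac{37003}{5328} + \sqrt{\frac{606331005829}{536626}}} = \sqrt{- \frac{37003}{5328} + \frac{\sqrt{325372982333992954}}{536626}}$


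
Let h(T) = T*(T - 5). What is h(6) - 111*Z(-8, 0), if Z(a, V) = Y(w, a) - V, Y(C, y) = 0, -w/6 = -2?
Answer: 6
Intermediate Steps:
w = 12 (w = -6*(-2) = 12)
h(T) = T*(-5 + T)
Z(a, V) = -V (Z(a, V) = 0 - V = -V)
h(6) - 111*Z(-8, 0) = 6*(-5 + 6) - (-111)*0 = 6*1 - 111*0 = 6 + 0 = 6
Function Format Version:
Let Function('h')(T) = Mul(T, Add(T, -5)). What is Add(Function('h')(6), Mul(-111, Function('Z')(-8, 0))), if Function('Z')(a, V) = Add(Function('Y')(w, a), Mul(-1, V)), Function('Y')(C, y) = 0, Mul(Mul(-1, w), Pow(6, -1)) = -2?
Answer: 6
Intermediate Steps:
w = 12 (w = Mul(-6, -2) = 12)
Function('h')(T) = Mul(T, Add(-5, T))
Function('Z')(a, V) = Mul(-1, V) (Function('Z')(a, V) = Add(0, Mul(-1, V)) = Mul(-1, V))
Add(Function('h')(6), Mul(-111, Function('Z')(-8, 0))) = Add(Mul(6, Add(-5, 6)), Mul(-111, Mul(-1, 0))) = Add(Mul(6, 1), Mul(-111, 0)) = Add(6, 0) = 6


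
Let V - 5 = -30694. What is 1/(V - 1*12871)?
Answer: -1/43560 ≈ -2.2957e-5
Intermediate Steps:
V = -30689 (V = 5 - 30694 = -30689)
1/(V - 1*12871) = 1/(-30689 - 1*12871) = 1/(-30689 - 12871) = 1/(-43560) = -1/43560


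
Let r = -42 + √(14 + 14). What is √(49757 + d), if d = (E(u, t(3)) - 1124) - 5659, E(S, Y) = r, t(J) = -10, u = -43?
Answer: √(42932 + 2*√7) ≈ 207.21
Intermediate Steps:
r = -42 + 2*√7 (r = -42 + √28 = -42 + 2*√7 ≈ -36.708)
E(S, Y) = -42 + 2*√7
d = -6825 + 2*√7 (d = ((-42 + 2*√7) - 1124) - 5659 = (-1166 + 2*√7) - 5659 = -6825 + 2*√7 ≈ -6819.7)
√(49757 + d) = √(49757 + (-6825 + 2*√7)) = √(42932 + 2*√7)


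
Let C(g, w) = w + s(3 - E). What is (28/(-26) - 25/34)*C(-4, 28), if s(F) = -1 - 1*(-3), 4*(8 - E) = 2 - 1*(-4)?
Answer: -12015/221 ≈ -54.367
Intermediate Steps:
E = 13/2 (E = 8 - (2 - 1*(-4))/4 = 8 - (2 + 4)/4 = 8 - ¼*6 = 8 - 3/2 = 13/2 ≈ 6.5000)
s(F) = 2 (s(F) = -1 + 3 = 2)
C(g, w) = 2 + w (C(g, w) = w + 2 = 2 + w)
(28/(-26) - 25/34)*C(-4, 28) = (28/(-26) - 25/34)*(2 + 28) = (28*(-1/26) - 25*1/34)*30 = (-14/13 - 25/34)*30 = -801/442*30 = -12015/221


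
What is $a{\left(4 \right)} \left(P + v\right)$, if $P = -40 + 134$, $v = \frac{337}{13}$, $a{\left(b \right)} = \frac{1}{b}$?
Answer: $\frac{1559}{52} \approx 29.981$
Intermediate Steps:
$v = \frac{337}{13}$ ($v = 337 \cdot \frac{1}{13} = \frac{337}{13} \approx 25.923$)
$P = 94$
$a{\left(4 \right)} \left(P + v\right) = \frac{94 + \frac{337}{13}}{4} = \frac{1}{4} \cdot \frac{1559}{13} = \frac{1559}{52}$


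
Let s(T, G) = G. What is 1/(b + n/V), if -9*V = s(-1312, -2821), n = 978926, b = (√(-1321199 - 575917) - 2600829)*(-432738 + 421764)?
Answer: 2871775043375/81964792022685047731968 + 86125781*I*√474279/3196626888884716861546752 ≈ 3.5037e-11 + 1.8555e-14*I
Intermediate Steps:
b = 28541497446 - 21948*I*√474279 (b = (√(-1897116) - 2600829)*(-10974) = (2*I*√474279 - 2600829)*(-10974) = (-2600829 + 2*I*√474279)*(-10974) = 28541497446 - 21948*I*√474279 ≈ 2.8541e+10 - 1.5115e+7*I)
V = 2821/9 (V = -⅑*(-2821) = 2821/9 ≈ 313.44)
1/(b + n/V) = 1/((28541497446 - 21948*I*√474279) + 978926/(2821/9)) = 1/((28541497446 - 21948*I*√474279) + 978926*(9/2821)) = 1/((28541497446 - 21948*I*√474279) + 677718/217) = 1/(6193505623500/217 - 21948*I*√474279)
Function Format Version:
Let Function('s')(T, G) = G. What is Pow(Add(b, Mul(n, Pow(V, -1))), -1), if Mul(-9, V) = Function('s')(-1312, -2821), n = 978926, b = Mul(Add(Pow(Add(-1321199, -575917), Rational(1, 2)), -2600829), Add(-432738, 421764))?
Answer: Add(Rational(2871775043375, 81964792022685047731968), Mul(Rational(86125781, 3196626888884716861546752), I, Pow(474279, Rational(1, 2)))) ≈ Add(3.5037e-11, Mul(1.8555e-14, I))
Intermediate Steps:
b = Add(28541497446, Mul(-21948, I, Pow(474279, Rational(1, 2)))) (b = Mul(Add(Pow(-1897116, Rational(1, 2)), -2600829), -10974) = Mul(Add(Mul(2, I, Pow(474279, Rational(1, 2))), -2600829), -10974) = Mul(Add(-2600829, Mul(2, I, Pow(474279, Rational(1, 2)))), -10974) = Add(28541497446, Mul(-21948, I, Pow(474279, Rational(1, 2)))) ≈ Add(2.8541e+10, Mul(-1.5115e+7, I)))
V = Rational(2821, 9) (V = Mul(Rational(-1, 9), -2821) = Rational(2821, 9) ≈ 313.44)
Pow(Add(b, Mul(n, Pow(V, -1))), -1) = Pow(Add(Add(28541497446, Mul(-21948, I, Pow(474279, Rational(1, 2)))), Mul(978926, Pow(Rational(2821, 9), -1))), -1) = Pow(Add(Add(28541497446, Mul(-21948, I, Pow(474279, Rational(1, 2)))), Mul(978926, Rational(9, 2821))), -1) = Pow(Add(Add(28541497446, Mul(-21948, I, Pow(474279, Rational(1, 2)))), Rational(677718, 217)), -1) = Pow(Add(Rational(6193505623500, 217), Mul(-21948, I, Pow(474279, Rational(1, 2)))), -1)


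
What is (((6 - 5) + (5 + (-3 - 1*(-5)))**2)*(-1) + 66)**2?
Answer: 256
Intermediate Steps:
(((6 - 5) + (5 + (-3 - 1*(-5)))**2)*(-1) + 66)**2 = ((1 + (5 + (-3 + 5))**2)*(-1) + 66)**2 = ((1 + (5 + 2)**2)*(-1) + 66)**2 = ((1 + 7**2)*(-1) + 66)**2 = ((1 + 49)*(-1) + 66)**2 = (50*(-1) + 66)**2 = (-50 + 66)**2 = 16**2 = 256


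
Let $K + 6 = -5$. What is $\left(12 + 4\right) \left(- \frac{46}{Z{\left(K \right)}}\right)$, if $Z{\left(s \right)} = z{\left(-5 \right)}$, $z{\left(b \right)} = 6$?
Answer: $- \frac{368}{3} \approx -122.67$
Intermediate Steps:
$K = -11$ ($K = -6 - 5 = -11$)
$Z{\left(s \right)} = 6$
$\left(12 + 4\right) \left(- \frac{46}{Z{\left(K \right)}}\right) = \left(12 + 4\right) \left(- \frac{46}{6}\right) = 16 \left(\left(-46\right) \frac{1}{6}\right) = 16 \left(- \frac{23}{3}\right) = - \frac{368}{3}$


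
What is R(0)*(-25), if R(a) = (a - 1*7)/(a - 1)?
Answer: -175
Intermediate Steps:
R(a) = (-7 + a)/(-1 + a) (R(a) = (a - 7)/(-1 + a) = (-7 + a)/(-1 + a))
R(0)*(-25) = ((-7 + 0)/(-1 + 0))*(-25) = (-7/(-1))*(-25) = -1*(-7)*(-25) = 7*(-25) = -175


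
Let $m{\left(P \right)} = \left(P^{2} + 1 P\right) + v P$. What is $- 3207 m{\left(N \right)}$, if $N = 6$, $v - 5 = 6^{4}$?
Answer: $-25168536$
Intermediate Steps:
$v = 1301$ ($v = 5 + 6^{4} = 5 + 1296 = 1301$)
$m{\left(P \right)} = P^{2} + 1302 P$ ($m{\left(P \right)} = \left(P^{2} + 1 P\right) + 1301 P = \left(P^{2} + P\right) + 1301 P = \left(P + P^{2}\right) + 1301 P = P^{2} + 1302 P$)
$- 3207 m{\left(N \right)} = - 3207 \cdot 6 \left(1302 + 6\right) = - 3207 \cdot 6 \cdot 1308 = \left(-3207\right) 7848 = -25168536$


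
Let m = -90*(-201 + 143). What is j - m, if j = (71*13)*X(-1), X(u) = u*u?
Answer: -4297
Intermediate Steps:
X(u) = u**2
m = 5220 (m = -90*(-58) = 5220)
j = 923 (j = (71*13)*(-1)**2 = 923*1 = 923)
j - m = 923 - 1*5220 = 923 - 5220 = -4297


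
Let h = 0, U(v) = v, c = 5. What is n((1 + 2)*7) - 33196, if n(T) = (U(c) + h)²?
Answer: -33171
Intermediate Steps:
n(T) = 25 (n(T) = (5 + 0)² = 5² = 25)
n((1 + 2)*7) - 33196 = 25 - 33196 = -33171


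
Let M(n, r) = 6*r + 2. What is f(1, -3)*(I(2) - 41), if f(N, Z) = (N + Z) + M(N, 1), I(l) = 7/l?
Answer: -225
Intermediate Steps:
M(n, r) = 2 + 6*r
f(N, Z) = 8 + N + Z (f(N, Z) = (N + Z) + (2 + 6*1) = (N + Z) + (2 + 6) = (N + Z) + 8 = 8 + N + Z)
f(1, -3)*(I(2) - 41) = (8 + 1 - 3)*(7/2 - 41) = 6*(7*(½) - 41) = 6*(7/2 - 41) = 6*(-75/2) = -225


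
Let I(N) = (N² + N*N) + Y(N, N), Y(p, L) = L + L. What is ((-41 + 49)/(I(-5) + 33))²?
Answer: 64/5329 ≈ 0.012010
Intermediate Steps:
Y(p, L) = 2*L
I(N) = 2*N + 2*N² (I(N) = (N² + N*N) + 2*N = (N² + N²) + 2*N = 2*N² + 2*N = 2*N + 2*N²)
((-41 + 49)/(I(-5) + 33))² = ((-41 + 49)/(2*(-5)*(1 - 5) + 33))² = (8/(2*(-5)*(-4) + 33))² = (8/(40 + 33))² = (8/73)² = 64/5329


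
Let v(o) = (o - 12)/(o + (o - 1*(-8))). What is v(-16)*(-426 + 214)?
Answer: -742/3 ≈ -247.33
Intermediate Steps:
v(o) = (-12 + o)/(8 + 2*o) (v(o) = (-12 + o)/(o + (o + 8)) = (-12 + o)/(o + (8 + o)) = (-12 + o)/(8 + 2*o))
v(-16)*(-426 + 214) = ((-12 - 16)/(2*(4 - 16)))*(-426 + 214) = ((½)*(-28)/(-12))*(-212) = ((½)*(-1/12)*(-28))*(-212) = (7/6)*(-212) = -742/3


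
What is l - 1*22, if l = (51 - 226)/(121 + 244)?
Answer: -1641/73 ≈ -22.479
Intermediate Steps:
l = -35/73 (l = -175/365 = -175*1/365 = -35/73 ≈ -0.47945)
l - 1*22 = -35/73 - 1*22 = -35/73 - 22 = -1641/73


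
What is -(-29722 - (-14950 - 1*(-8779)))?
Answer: 23551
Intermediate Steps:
-(-29722 - (-14950 - 1*(-8779))) = -(-29722 - (-14950 + 8779)) = -(-29722 - 1*(-6171)) = -(-29722 + 6171) = -1*(-23551) = 23551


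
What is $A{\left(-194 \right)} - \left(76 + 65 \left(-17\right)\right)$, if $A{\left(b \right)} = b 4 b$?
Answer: $151573$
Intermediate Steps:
$A{\left(b \right)} = 4 b^{2}$ ($A{\left(b \right)} = 4 b b = 4 b^{2}$)
$A{\left(-194 \right)} - \left(76 + 65 \left(-17\right)\right) = 4 \left(-194\right)^{2} - \left(76 + 65 \left(-17\right)\right) = 4 \cdot 37636 - \left(76 - 1105\right) = 150544 - -1029 = 150544 + 1029 = 151573$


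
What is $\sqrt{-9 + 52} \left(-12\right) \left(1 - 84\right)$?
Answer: $996 \sqrt{43} \approx 6531.2$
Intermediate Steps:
$\sqrt{-9 + 52} \left(-12\right) \left(1 - 84\right) = \sqrt{43} \left(-12\right) \left(1 - 84\right) = - 12 \sqrt{43} \left(-83\right) = 996 \sqrt{43}$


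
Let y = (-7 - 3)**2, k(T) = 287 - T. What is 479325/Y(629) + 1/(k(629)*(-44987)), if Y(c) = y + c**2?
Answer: 7374681066791/6088694525514 ≈ 1.2112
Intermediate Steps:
y = 100 (y = (-10)**2 = 100)
Y(c) = 100 + c**2
479325/Y(629) + 1/(k(629)*(-44987)) = 479325/(100 + 629**2) + 1/((287 - 1*629)*(-44987)) = 479325/(100 + 395641) - 1/44987/(287 - 629) = 479325/395741 - 1/44987/(-342) = 479325*(1/395741) - 1/342*(-1/44987) = 479325/395741 + 1/15385554 = 7374681066791/6088694525514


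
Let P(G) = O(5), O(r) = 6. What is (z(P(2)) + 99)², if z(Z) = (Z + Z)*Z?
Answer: 29241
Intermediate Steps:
P(G) = 6
z(Z) = 2*Z² (z(Z) = (2*Z)*Z = 2*Z²)
(z(P(2)) + 99)² = (2*6² + 99)² = (2*36 + 99)² = (72 + 99)² = 171² = 29241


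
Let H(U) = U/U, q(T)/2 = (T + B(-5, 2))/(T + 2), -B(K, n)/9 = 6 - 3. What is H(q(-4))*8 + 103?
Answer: 111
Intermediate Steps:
B(K, n) = -27 (B(K, n) = -9*(6 - 3) = -9*3 = -27)
q(T) = 2*(-27 + T)/(2 + T) (q(T) = 2*((T - 27)/(T + 2)) = 2*((-27 + T)/(2 + T)) = 2*(-27 + T)/(2 + T))
H(U) = 1
H(q(-4))*8 + 103 = 1*8 + 103 = 8 + 103 = 111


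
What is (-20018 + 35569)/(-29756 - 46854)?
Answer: -15551/76610 ≈ -0.20299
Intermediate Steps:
(-20018 + 35569)/(-29756 - 46854) = 15551/(-76610) = 15551*(-1/76610) = -15551/76610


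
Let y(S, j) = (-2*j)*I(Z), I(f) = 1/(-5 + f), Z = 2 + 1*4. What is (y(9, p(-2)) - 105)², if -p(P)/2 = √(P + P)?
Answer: 10961 - 1680*I ≈ 10961.0 - 1680.0*I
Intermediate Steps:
Z = 6 (Z = 2 + 4 = 6)
p(P) = -2*√2*√P (p(P) = -2*√(P + P) = -2*√2*√P)
y(S, j) = -2*j (y(S, j) = (-2*j)/(-5 + 6) = -2*j/1 = -2*j*1 = -2*j)
(y(9, p(-2)) - 105)² = (-(-4)*√2*√(-2) - 105)² = (-(-4)*√2*I*√2 - 105)² = (-(-8)*I - 105)² = (8*I - 105)² = (-105 + 8*I)²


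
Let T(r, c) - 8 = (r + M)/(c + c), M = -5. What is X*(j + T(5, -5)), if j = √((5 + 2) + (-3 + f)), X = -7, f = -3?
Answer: -63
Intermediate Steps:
T(r, c) = 8 + (-5 + r)/(2*c) (T(r, c) = 8 + (r - 5)/(c + c) = 8 + (-5 + r)/((2*c)) = 8 + (-5 + r)*(1/(2*c)) = 8 + (-5 + r)/(2*c))
j = 1 (j = √((5 + 2) + (-3 - 3)) = √(7 - 6) = √1 = 1)
X*(j + T(5, -5)) = -7*(1 + (½)*(-5 + 5 + 16*(-5))/(-5)) = -7*(1 + (½)*(-⅕)*(-5 + 5 - 80)) = -7*(1 + (½)*(-⅕)*(-80)) = -7*(1 + 8) = -7*9 = -63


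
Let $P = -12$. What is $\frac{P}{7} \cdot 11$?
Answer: $- \frac{132}{7} \approx -18.857$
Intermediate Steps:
$\frac{P}{7} \cdot 11 = \frac{1}{7} \left(-12\right) 11 = \left(- \frac{12}{7}\right) 11 = - \frac{132}{7}$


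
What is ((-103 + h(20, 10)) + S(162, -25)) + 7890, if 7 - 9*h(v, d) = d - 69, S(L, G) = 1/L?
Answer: 1262683/162 ≈ 7794.3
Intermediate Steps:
h(v, d) = 76/9 - d/9 (h(v, d) = 7/9 - (d - 69)/9 = 7/9 - (-69 + d)/9 = 7/9 + (23/3 - d/9) = 76/9 - d/9)
((-103 + h(20, 10)) + S(162, -25)) + 7890 = ((-103 + (76/9 - 1/9*10)) + 1/162) + 7890 = ((-103 + (76/9 - 10/9)) + 1/162) + 7890 = ((-103 + 22/3) + 1/162) + 7890 = (-287/3 + 1/162) + 7890 = -15497/162 + 7890 = 1262683/162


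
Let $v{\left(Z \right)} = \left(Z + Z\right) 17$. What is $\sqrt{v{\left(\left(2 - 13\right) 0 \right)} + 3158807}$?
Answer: $31 \sqrt{3287} \approx 1777.3$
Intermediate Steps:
$v{\left(Z \right)} = 34 Z$ ($v{\left(Z \right)} = 2 Z 17 = 34 Z$)
$\sqrt{v{\left(\left(2 - 13\right) 0 \right)} + 3158807} = \sqrt{34 \left(2 - 13\right) 0 + 3158807} = \sqrt{34 \left(\left(-11\right) 0\right) + 3158807} = \sqrt{34 \cdot 0 + 3158807} = \sqrt{0 + 3158807} = \sqrt{3158807} = 31 \sqrt{3287}$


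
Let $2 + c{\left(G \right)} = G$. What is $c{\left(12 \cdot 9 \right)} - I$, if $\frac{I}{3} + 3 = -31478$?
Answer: $94549$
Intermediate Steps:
$I = -94443$ ($I = -9 + 3 \left(-31478\right) = -9 - 94434 = -94443$)
$c{\left(G \right)} = -2 + G$
$c{\left(12 \cdot 9 \right)} - I = \left(-2 + 12 \cdot 9\right) - -94443 = \left(-2 + 108\right) + 94443 = 106 + 94443 = 94549$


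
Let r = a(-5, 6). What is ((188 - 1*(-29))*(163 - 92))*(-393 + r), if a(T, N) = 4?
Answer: -5993323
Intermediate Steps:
r = 4
((188 - 1*(-29))*(163 - 92))*(-393 + r) = ((188 - 1*(-29))*(163 - 92))*(-393 + 4) = ((188 + 29)*71)*(-389) = (217*71)*(-389) = 15407*(-389) = -5993323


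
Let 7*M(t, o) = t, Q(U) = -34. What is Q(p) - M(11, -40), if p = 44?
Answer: -249/7 ≈ -35.571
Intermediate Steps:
M(t, o) = t/7
Q(p) - M(11, -40) = -34 - 11/7 = -249/7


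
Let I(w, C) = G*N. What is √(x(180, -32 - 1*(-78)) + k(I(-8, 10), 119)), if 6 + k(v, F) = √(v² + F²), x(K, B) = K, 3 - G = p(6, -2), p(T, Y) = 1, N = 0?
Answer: √293 ≈ 17.117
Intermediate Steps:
G = 2 (G = 3 - 1*1 = 3 - 1 = 2)
I(w, C) = 0 (I(w, C) = 2*0 = 0)
k(v, F) = -6 + √(F² + v²) (k(v, F) = -6 + √(v² + F²) = -6 + √(F² + v²))
√(x(180, -32 - 1*(-78)) + k(I(-8, 10), 119)) = √(180 + (-6 + √(119² + 0²))) = √(180 + (-6 + √(14161 + 0))) = √(180 + (-6 + √14161)) = √(180 + (-6 + 119)) = √(180 + 113) = √293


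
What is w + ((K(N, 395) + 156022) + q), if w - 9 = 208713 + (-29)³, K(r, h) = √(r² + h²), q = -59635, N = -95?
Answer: 280720 + 5*√6602 ≈ 2.8113e+5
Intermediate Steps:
K(r, h) = √(h² + r²)
w = 184333 (w = 9 + (208713 + (-29)³) = 9 + (208713 - 24389) = 9 + 184324 = 184333)
w + ((K(N, 395) + 156022) + q) = 184333 + ((√(395² + (-95)²) + 156022) - 59635) = 184333 + ((√(156025 + 9025) + 156022) - 59635) = 184333 + ((√165050 + 156022) - 59635) = 184333 + ((5*√6602 + 156022) - 59635) = 184333 + ((156022 + 5*√6602) - 59635) = 184333 + (96387 + 5*√6602) = 280720 + 5*√6602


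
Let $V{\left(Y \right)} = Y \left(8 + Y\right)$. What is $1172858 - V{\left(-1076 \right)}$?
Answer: $23690$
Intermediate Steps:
$1172858 - V{\left(-1076 \right)} = 1172858 - - 1076 \left(8 - 1076\right) = 1172858 - \left(-1076\right) \left(-1068\right) = 1172858 - 1149168 = 23690$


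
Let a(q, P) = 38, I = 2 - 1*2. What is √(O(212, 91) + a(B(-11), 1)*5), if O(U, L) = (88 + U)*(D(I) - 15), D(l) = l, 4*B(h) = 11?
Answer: I*√4310 ≈ 65.651*I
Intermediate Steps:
B(h) = 11/4 (B(h) = (¼)*11 = 11/4)
I = 0 (I = 2 - 2 = 0)
O(U, L) = -1320 - 15*U (O(U, L) = (88 + U)*(0 - 15) = (88 + U)*(-15) = -1320 - 15*U)
√(O(212, 91) + a(B(-11), 1)*5) = √((-1320 - 15*212) + 38*5) = √((-1320 - 3180) + 190) = √(-4500 + 190) = √(-4310) = I*√4310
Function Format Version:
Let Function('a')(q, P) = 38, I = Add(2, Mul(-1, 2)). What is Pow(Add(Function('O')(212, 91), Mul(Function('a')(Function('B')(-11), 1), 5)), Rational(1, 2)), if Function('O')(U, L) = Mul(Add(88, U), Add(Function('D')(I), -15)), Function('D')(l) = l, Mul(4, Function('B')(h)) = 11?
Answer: Mul(I, Pow(4310, Rational(1, 2))) ≈ Mul(65.651, I)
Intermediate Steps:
Function('B')(h) = Rational(11, 4) (Function('B')(h) = Mul(Rational(1, 4), 11) = Rational(11, 4))
I = 0 (I = Add(2, -2) = 0)
Function('O')(U, L) = Add(-1320, Mul(-15, U)) (Function('O')(U, L) = Mul(Add(88, U), Add(0, -15)) = Mul(Add(88, U), -15) = Add(-1320, Mul(-15, U)))
Pow(Add(Function('O')(212, 91), Mul(Function('a')(Function('B')(-11), 1), 5)), Rational(1, 2)) = Pow(Add(Add(-1320, Mul(-15, 212)), Mul(38, 5)), Rational(1, 2)) = Pow(Add(Add(-1320, -3180), 190), Rational(1, 2)) = Pow(Add(-4500, 190), Rational(1, 2)) = Pow(-4310, Rational(1, 2)) = Mul(I, Pow(4310, Rational(1, 2)))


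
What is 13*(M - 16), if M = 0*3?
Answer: -208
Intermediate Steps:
M = 0
13*(M - 16) = 13*(0 - 16) = 13*(-16) = -208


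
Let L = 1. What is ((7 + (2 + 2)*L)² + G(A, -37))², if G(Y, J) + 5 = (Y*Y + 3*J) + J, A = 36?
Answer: 1597696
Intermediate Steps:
G(Y, J) = -5 + Y² + 4*J (G(Y, J) = -5 + ((Y*Y + 3*J) + J) = -5 + ((Y² + 3*J) + J) = -5 + (Y² + 4*J) = -5 + Y² + 4*J)
((7 + (2 + 2)*L)² + G(A, -37))² = ((7 + (2 + 2)*1)² + (-5 + 36² + 4*(-37)))² = ((7 + 4*1)² + (-5 + 1296 - 148))² = ((7 + 4)² + 1143)² = (11² + 1143)² = (121 + 1143)² = 1264² = 1597696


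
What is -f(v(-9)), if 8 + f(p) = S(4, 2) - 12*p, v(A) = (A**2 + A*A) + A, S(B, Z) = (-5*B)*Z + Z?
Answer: 1882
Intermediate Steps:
S(B, Z) = Z - 5*B*Z (S(B, Z) = -5*B*Z + Z = Z - 5*B*Z)
v(A) = A + 2*A**2 (v(A) = (A**2 + A**2) + A = 2*A**2 + A = A + 2*A**2)
f(p) = -46 - 12*p (f(p) = -8 + (2*(1 - 5*4) - 12*p) = -8 + (2*(1 - 20) - 12*p) = -8 + (2*(-19) - 12*p) = -8 + (-38 - 12*p) = -46 - 12*p)
-f(v(-9)) = -(-46 - (-108)*(1 + 2*(-9))) = -(-46 - (-108)*(1 - 18)) = -(-46 - (-108)*(-17)) = -(-46 - 12*153) = -(-46 - 1836) = -1*(-1882) = 1882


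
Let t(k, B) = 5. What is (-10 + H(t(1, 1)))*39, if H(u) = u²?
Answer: 585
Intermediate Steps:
(-10 + H(t(1, 1)))*39 = (-10 + 5²)*39 = (-10 + 25)*39 = 15*39 = 585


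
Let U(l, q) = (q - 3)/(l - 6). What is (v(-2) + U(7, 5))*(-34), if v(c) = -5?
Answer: 102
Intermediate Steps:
U(l, q) = (-3 + q)/(-6 + l)
(v(-2) + U(7, 5))*(-34) = (-5 + (-3 + 5)/(-6 + 7))*(-34) = (-5 + 2/1)*(-34) = (-5 + 1*2)*(-34) = (-5 + 2)*(-34) = -3*(-34) = 102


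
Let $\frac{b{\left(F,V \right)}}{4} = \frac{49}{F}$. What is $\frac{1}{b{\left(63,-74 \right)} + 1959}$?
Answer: $\frac{9}{17659} \approx 0.00050966$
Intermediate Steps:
$b{\left(F,V \right)} = \frac{196}{F}$ ($b{\left(F,V \right)} = 4 \frac{49}{F} = \frac{196}{F}$)
$\frac{1}{b{\left(63,-74 \right)} + 1959} = \frac{1}{\frac{196}{63} + 1959} = \frac{1}{196 \cdot \frac{1}{63} + 1959} = \frac{1}{\frac{28}{9} + 1959} = \frac{1}{\frac{17659}{9}} = \frac{9}{17659}$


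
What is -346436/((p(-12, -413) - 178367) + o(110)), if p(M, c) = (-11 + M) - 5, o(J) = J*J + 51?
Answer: 86609/41561 ≈ 2.0839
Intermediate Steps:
o(J) = 51 + J² (o(J) = J² + 51 = 51 + J²)
p(M, c) = -16 + M
-346436/((p(-12, -413) - 178367) + o(110)) = -346436/(((-16 - 12) - 178367) + (51 + 110²)) = -346436/((-28 - 178367) + (51 + 12100)) = -346436/(-178395 + 12151) = -346436/(-166244) = -346436*(-1/166244) = 86609/41561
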